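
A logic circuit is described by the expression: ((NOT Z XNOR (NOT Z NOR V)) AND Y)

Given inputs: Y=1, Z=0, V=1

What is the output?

Substituting: ((NOT 0 XNOR (NOT 0 NOR 1)) AND 1)
= 0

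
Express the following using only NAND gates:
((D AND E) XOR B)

((((D NAND E) NAND (D NAND E)) NAND (((D NAND E) NAND (D NAND E)) NAND B)) NAND (B NAND (((D NAND E) NAND (D NAND E)) NAND B)))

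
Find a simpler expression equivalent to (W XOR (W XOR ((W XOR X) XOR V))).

By XOR self-cancellation ((E XOR v) XOR v = E):
= ((W XOR X) XOR V)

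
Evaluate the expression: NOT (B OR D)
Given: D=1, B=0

Substituting: NOT (0 OR 1)
= 0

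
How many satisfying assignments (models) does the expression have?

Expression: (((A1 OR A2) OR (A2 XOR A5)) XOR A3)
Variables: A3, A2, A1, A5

Satisfying assignments: (0,0,0,1), (0,0,1,0), (0,0,1,1), (0,1,0,0), (0,1,0,1), (0,1,1,0), (0,1,1,1), (1,0,0,0)
Count: 8 out of 16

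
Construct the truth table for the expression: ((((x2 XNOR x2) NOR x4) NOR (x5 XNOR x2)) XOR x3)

x5 | x3 | x4 | x2 | Output
--------------------------
0 | 0 | 0 | 0 | 0
0 | 0 | 0 | 1 | 1
0 | 0 | 1 | 0 | 0
0 | 0 | 1 | 1 | 1
0 | 1 | 0 | 0 | 1
0 | 1 | 0 | 1 | 0
0 | 1 | 1 | 0 | 1
0 | 1 | 1 | 1 | 0
1 | 0 | 0 | 0 | 1
1 | 0 | 0 | 1 | 0
1 | 0 | 1 | 0 | 1
1 | 0 | 1 | 1 | 0
1 | 1 | 0 | 0 | 0
1 | 1 | 0 | 1 | 1
1 | 1 | 1 | 0 | 0
1 | 1 | 1 | 1 | 1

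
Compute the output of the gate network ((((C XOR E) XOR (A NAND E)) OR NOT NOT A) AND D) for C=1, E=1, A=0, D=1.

Substituting: ((((1 XOR 1) XOR (0 NAND 1)) OR NOT NOT 0) AND 1)
= 1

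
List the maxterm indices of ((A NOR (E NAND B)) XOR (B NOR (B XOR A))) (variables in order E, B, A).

ΠM(1, 2, 3, 5, 7) = (E OR B OR NOT A) AND (E OR NOT B OR A) AND (E OR NOT B OR NOT A) AND (NOT E OR B OR NOT A) AND (NOT E OR NOT B OR NOT A)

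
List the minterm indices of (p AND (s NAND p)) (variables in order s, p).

Σm(1) = (NOT s AND p)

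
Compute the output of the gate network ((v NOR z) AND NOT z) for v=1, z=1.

Substituting: ((1 NOR 1) AND NOT 1)
= 0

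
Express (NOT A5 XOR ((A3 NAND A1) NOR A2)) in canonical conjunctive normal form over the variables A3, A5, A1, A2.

(A3 OR NOT A5 OR A1 OR A2) AND (A3 OR NOT A5 OR A1 OR NOT A2) AND (A3 OR NOT A5 OR NOT A1 OR A2) AND (A3 OR NOT A5 OR NOT A1 OR NOT A2) AND (NOT A3 OR A5 OR NOT A1 OR A2) AND (NOT A3 OR NOT A5 OR A1 OR A2) AND (NOT A3 OR NOT A5 OR A1 OR NOT A2) AND (NOT A3 OR NOT A5 OR NOT A1 OR NOT A2)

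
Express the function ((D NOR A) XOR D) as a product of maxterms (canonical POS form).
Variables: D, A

ΠM(1) = (D OR NOT A)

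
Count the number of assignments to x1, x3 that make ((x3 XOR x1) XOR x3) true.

Satisfying assignments: (1,0), (1,1)
Count: 2 out of 4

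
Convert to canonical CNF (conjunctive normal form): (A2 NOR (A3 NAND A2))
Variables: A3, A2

(A3 OR A2) AND (A3 OR NOT A2) AND (NOT A3 OR A2) AND (NOT A3 OR NOT A2)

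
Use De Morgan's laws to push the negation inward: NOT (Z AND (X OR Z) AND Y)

NOT Z OR NOT (X OR Z) OR NOT Y
De Morgan's: NOT(AND of terms) = OR of negations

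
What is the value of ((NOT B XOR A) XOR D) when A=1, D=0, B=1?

Substituting: ((NOT 1 XOR 1) XOR 0)
= 1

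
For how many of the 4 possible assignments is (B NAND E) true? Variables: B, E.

Satisfying assignments: (0,0), (0,1), (1,0)
Count: 3 out of 4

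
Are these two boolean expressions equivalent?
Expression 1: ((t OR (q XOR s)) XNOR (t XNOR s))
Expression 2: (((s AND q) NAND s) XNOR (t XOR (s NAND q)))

No. Counterexample: with t=0, s=0, q=0, Expression 1 = 0 but Expression 2 = 1.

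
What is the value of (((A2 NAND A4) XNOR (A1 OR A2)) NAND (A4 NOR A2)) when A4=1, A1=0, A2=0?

Substituting: (((0 NAND 1) XNOR (0 OR 0)) NAND (1 NOR 0))
= 1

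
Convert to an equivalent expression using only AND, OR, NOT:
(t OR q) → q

NOT (t OR q) OR q
(Implication elimination: A → B = NOT A OR B)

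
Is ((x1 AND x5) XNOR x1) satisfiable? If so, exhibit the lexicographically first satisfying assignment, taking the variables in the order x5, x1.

x5=0, x1=0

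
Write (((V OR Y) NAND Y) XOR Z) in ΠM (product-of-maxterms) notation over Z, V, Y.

ΠM(1, 3, 4, 6) = (Z OR V OR NOT Y) AND (Z OR NOT V OR NOT Y) AND (NOT Z OR V OR Y) AND (NOT Z OR NOT V OR Y)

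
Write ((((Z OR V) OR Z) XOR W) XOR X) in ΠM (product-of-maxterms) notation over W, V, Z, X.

ΠM(0, 3, 5, 7, 9, 10, 12, 14) = (W OR V OR Z OR X) AND (W OR V OR NOT Z OR NOT X) AND (W OR NOT V OR Z OR NOT X) AND (W OR NOT V OR NOT Z OR NOT X) AND (NOT W OR V OR Z OR NOT X) AND (NOT W OR V OR NOT Z OR X) AND (NOT W OR NOT V OR Z OR X) AND (NOT W OR NOT V OR NOT Z OR X)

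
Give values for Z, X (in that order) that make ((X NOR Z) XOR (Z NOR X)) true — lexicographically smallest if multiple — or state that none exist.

UNSATISFIABLE - no assignment makes this expression true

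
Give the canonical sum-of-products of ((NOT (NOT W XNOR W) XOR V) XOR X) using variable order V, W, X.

Σm(0, 2, 5, 7) = (NOT V AND NOT W AND NOT X) OR (NOT V AND W AND NOT X) OR (V AND NOT W AND X) OR (V AND W AND X)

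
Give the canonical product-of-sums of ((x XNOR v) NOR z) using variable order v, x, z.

ΠM(0, 1, 3, 5, 6, 7) = (v OR x OR z) AND (v OR x OR NOT z) AND (v OR NOT x OR NOT z) AND (NOT v OR x OR NOT z) AND (NOT v OR NOT x OR z) AND (NOT v OR NOT x OR NOT z)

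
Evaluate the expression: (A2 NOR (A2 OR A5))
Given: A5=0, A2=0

Substituting: (0 NOR (0 OR 0))
= 1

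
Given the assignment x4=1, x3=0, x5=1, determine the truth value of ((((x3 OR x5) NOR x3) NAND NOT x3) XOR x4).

Substituting: ((((0 OR 1) NOR 0) NAND NOT 0) XOR 1)
= 0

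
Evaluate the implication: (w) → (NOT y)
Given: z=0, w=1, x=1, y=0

Antecedent (w) = 1; consequent (NOT y) = 1.
1 → 1 = 1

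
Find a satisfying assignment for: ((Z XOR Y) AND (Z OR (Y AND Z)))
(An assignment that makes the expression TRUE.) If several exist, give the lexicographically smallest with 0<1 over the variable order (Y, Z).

Y=0, Z=1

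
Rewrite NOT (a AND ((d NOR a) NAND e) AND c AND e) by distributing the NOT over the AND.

NOT a OR NOT ((d NOR a) NAND e) OR NOT c OR NOT e
De Morgan's: NOT(AND of terms) = OR of negations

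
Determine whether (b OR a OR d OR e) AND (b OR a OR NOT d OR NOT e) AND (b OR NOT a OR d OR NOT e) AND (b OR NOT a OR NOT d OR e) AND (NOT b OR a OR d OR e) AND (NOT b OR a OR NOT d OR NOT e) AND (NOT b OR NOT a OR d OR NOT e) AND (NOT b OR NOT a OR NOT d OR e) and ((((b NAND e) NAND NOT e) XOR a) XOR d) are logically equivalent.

Yes, they are equivalent — the two output columns agree on all 16 assignments:
b | a | d | e | Expression 1 | Expression 2
-------------------------------------------
0 | 0 | 0 | 0 | 0 | 0
0 | 0 | 0 | 1 | 1 | 1
0 | 0 | 1 | 0 | 1 | 1
0 | 0 | 1 | 1 | 0 | 0
0 | 1 | 0 | 0 | 1 | 1
0 | 1 | 0 | 1 | 0 | 0
0 | 1 | 1 | 0 | 0 | 0
0 | 1 | 1 | 1 | 1 | 1
1 | 0 | 0 | 0 | 0 | 0
1 | 0 | 0 | 1 | 1 | 1
1 | 0 | 1 | 0 | 1 | 1
1 | 0 | 1 | 1 | 0 | 0
1 | 1 | 0 | 0 | 1 | 1
1 | 1 | 0 | 1 | 0 | 0
1 | 1 | 1 | 0 | 0 | 0
1 | 1 | 1 | 1 | 1 | 1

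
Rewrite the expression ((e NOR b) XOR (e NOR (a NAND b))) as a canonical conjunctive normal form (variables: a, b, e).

(a OR b OR NOT e) AND (a OR NOT b OR e) AND (a OR NOT b OR NOT e) AND (NOT a OR b OR NOT e) AND (NOT a OR NOT b OR NOT e)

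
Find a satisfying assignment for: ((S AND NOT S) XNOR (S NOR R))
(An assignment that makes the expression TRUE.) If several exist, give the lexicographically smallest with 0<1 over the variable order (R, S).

R=0, S=1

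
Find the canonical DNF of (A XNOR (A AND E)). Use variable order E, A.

(NOT E AND NOT A) OR (E AND NOT A) OR (E AND A)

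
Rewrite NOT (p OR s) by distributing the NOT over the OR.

NOT p AND NOT s
De Morgan's: NOT(OR of terms) = AND of negations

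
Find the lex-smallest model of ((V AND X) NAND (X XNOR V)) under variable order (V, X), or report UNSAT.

V=0, X=0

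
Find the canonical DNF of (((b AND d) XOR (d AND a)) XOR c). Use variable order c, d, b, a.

(NOT c AND d AND NOT b AND a) OR (NOT c AND d AND b AND NOT a) OR (c AND NOT d AND NOT b AND NOT a) OR (c AND NOT d AND NOT b AND a) OR (c AND NOT d AND b AND NOT a) OR (c AND NOT d AND b AND a) OR (c AND d AND NOT b AND NOT a) OR (c AND d AND b AND a)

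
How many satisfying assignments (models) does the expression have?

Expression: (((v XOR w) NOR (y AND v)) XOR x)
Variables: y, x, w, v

Satisfying assignments: (0,0,0,0), (0,0,1,1), (0,1,0,1), (0,1,1,0), (1,0,0,0), (1,1,0,1), (1,1,1,0), (1,1,1,1)
Count: 8 out of 16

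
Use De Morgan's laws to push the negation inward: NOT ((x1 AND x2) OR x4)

NOT (x1 AND x2) AND NOT x4
De Morgan's: NOT(OR of terms) = AND of negations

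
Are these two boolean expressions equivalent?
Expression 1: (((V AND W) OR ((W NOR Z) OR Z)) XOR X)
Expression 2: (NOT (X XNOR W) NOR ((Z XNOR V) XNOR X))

No. Counterexample: with V=0, Z=0, W=1, X=1, Expression 1 = 1 but Expression 2 = 0.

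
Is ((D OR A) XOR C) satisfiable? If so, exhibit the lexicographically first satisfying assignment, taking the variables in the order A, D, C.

A=0, D=0, C=1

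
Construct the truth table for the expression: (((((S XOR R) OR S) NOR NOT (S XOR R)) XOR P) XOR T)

P | T | S | R | Output
----------------------
0 | 0 | 0 | 0 | 0
0 | 0 | 0 | 1 | 0
0 | 0 | 1 | 0 | 0
0 | 0 | 1 | 1 | 0
0 | 1 | 0 | 0 | 1
0 | 1 | 0 | 1 | 1
0 | 1 | 1 | 0 | 1
0 | 1 | 1 | 1 | 1
1 | 0 | 0 | 0 | 1
1 | 0 | 0 | 1 | 1
1 | 0 | 1 | 0 | 1
1 | 0 | 1 | 1 | 1
1 | 1 | 0 | 0 | 0
1 | 1 | 0 | 1 | 0
1 | 1 | 1 | 0 | 0
1 | 1 | 1 | 1 | 0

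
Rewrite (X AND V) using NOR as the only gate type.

((X NOR X) NOR (V NOR V))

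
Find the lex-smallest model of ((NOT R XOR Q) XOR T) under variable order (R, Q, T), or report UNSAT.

R=0, Q=0, T=0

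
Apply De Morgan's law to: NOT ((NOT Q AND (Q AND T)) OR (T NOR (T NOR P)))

NOT (NOT Q AND (Q AND T)) AND NOT (T NOR (T NOR P))
De Morgan's: NOT(OR of terms) = AND of negations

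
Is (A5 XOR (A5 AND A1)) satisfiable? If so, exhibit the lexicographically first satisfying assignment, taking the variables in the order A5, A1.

A5=1, A1=0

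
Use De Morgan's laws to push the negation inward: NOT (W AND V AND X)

NOT W OR NOT V OR NOT X
De Morgan's: NOT(AND of terms) = OR of negations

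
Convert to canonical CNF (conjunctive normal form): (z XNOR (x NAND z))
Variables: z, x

(z OR x) AND (z OR NOT x) AND (NOT z OR NOT x)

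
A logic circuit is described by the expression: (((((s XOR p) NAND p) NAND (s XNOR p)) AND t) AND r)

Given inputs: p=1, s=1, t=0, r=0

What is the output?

Substituting: (((((1 XOR 1) NAND 1) NAND (1 XNOR 1)) AND 0) AND 0)
= 0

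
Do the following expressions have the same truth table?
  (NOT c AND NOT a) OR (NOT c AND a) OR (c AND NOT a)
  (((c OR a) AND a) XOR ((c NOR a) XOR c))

Yes, they are equivalent — the two output columns agree on all 4 assignments:
c | a | Expression 1 | Expression 2
-----------------------------------
0 | 0 | 1 | 1
0 | 1 | 1 | 1
1 | 0 | 1 | 1
1 | 1 | 0 | 0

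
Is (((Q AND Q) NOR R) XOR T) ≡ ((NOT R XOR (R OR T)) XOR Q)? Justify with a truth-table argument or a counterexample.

No. Counterexample: with Q=0, R=1, T=0, Expression 1 = 0 but Expression 2 = 1.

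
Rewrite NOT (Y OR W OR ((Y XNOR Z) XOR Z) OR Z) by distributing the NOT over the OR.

NOT Y AND NOT W AND NOT ((Y XNOR Z) XOR Z) AND NOT Z
De Morgan's: NOT(OR of terms) = AND of negations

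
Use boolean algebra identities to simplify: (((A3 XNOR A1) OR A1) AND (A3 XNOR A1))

By absorption (E AND (E OR v) = E):
= (A3 XNOR A1)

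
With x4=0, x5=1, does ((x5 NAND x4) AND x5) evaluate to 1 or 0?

Substituting: ((1 NAND 0) AND 1)
= 1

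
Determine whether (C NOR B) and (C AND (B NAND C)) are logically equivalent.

No. Counterexample: with C=0, B=0, Expression 1 = 1 but Expression 2 = 0.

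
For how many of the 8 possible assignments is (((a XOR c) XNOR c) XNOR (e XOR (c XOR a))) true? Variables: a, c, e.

Satisfying assignments: (0,0,1), (0,1,0), (1,0,1), (1,1,0)
Count: 4 out of 8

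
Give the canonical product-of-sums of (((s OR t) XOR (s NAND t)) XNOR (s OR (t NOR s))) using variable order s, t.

ΠM(2) = (NOT s OR t)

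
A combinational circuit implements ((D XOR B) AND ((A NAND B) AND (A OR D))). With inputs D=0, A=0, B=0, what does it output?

Substituting: ((0 XOR 0) AND ((0 NAND 0) AND (0 OR 0)))
= 0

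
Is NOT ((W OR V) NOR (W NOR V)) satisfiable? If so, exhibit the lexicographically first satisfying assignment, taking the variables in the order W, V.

W=0, V=0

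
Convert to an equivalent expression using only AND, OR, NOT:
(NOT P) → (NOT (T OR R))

P OR (NOT (T OR R))
(Implication elimination: A → B = NOT A OR B)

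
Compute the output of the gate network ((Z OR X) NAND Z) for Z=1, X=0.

Substituting: ((1 OR 0) NAND 1)
= 0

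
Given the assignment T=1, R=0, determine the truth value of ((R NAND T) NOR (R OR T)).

Substituting: ((0 NAND 1) NOR (0 OR 1))
= 0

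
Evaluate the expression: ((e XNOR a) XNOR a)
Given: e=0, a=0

Substituting: ((0 XNOR 0) XNOR 0)
= 0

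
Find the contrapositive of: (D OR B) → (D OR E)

Contrapositive: NOT (D OR E) → NOT (D OR B)
Note: A statement and its contrapositive are logically equivalent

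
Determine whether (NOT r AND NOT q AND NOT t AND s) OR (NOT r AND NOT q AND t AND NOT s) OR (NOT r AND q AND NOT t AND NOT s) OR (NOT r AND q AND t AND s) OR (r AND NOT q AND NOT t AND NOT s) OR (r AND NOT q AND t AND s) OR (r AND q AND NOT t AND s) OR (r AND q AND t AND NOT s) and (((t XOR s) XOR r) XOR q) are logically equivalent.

Yes, they are equivalent — the two output columns agree on all 16 assignments:
r | q | t | s | Expression 1 | Expression 2
-------------------------------------------
0 | 0 | 0 | 0 | 0 | 0
0 | 0 | 0 | 1 | 1 | 1
0 | 0 | 1 | 0 | 1 | 1
0 | 0 | 1 | 1 | 0 | 0
0 | 1 | 0 | 0 | 1 | 1
0 | 1 | 0 | 1 | 0 | 0
0 | 1 | 1 | 0 | 0 | 0
0 | 1 | 1 | 1 | 1 | 1
1 | 0 | 0 | 0 | 1 | 1
1 | 0 | 0 | 1 | 0 | 0
1 | 0 | 1 | 0 | 0 | 0
1 | 0 | 1 | 1 | 1 | 1
1 | 1 | 0 | 0 | 0 | 0
1 | 1 | 0 | 1 | 1 | 1
1 | 1 | 1 | 0 | 1 | 1
1 | 1 | 1 | 1 | 0 | 0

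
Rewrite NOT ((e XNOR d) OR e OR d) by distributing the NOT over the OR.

NOT (e XNOR d) AND NOT e AND NOT d
De Morgan's: NOT(OR of terms) = AND of negations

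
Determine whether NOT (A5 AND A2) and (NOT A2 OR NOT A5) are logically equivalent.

Yes, they are equivalent — the two output columns agree on all 4 assignments:
A2 | A5 | Expression 1 | Expression 2
-------------------------------------
0 | 0 | 1 | 1
0 | 1 | 1 | 1
1 | 0 | 1 | 1
1 | 1 | 0 | 0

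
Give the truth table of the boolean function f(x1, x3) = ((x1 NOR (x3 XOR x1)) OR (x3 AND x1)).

x1 | x3 | Output
----------------
0 | 0 | 1
0 | 1 | 0
1 | 0 | 0
1 | 1 | 1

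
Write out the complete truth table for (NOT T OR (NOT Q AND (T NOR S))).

Q | T | S | Output
------------------
0 | 0 | 0 | 1
0 | 0 | 1 | 1
0 | 1 | 0 | 0
0 | 1 | 1 | 0
1 | 0 | 0 | 1
1 | 0 | 1 | 1
1 | 1 | 0 | 0
1 | 1 | 1 | 0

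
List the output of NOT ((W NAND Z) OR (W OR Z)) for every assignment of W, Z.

W | Z | Output
--------------
0 | 0 | 0
0 | 1 | 0
1 | 0 | 0
1 | 1 | 0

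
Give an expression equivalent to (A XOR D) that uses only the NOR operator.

((((A NOR D) NOR (A NOR D)) NOR ((A NOR D) NOR (A NOR D))) NOR ((((A NOR A) NOR (D NOR D)) NOR ((A NOR A) NOR (D NOR D))) NOR (((A NOR A) NOR (D NOR D)) NOR ((A NOR A) NOR (D NOR D)))))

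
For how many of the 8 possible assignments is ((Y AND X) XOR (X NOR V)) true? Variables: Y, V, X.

Satisfying assignments: (0,0,0), (1,0,0), (1,0,1), (1,1,1)
Count: 4 out of 8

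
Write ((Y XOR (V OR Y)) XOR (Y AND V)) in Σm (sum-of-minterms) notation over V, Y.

Σm(2, 3) = (V AND NOT Y) OR (V AND Y)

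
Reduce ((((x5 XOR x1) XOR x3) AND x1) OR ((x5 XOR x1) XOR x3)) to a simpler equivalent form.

By absorption (E OR (E AND v) = E):
= ((x5 XOR x1) XOR x3)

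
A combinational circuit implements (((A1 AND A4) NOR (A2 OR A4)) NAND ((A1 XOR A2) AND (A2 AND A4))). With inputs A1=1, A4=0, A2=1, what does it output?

Substituting: (((1 AND 0) NOR (1 OR 0)) NAND ((1 XOR 1) AND (1 AND 0)))
= 1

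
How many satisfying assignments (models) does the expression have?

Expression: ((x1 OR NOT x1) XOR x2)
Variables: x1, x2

Satisfying assignments: (0,0), (1,0)
Count: 2 out of 4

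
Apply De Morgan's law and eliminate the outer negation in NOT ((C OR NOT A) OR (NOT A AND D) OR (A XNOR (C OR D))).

NOT (C OR NOT A) AND NOT (NOT A AND D) AND NOT (A XNOR (C OR D))
De Morgan's: NOT(OR of terms) = AND of negations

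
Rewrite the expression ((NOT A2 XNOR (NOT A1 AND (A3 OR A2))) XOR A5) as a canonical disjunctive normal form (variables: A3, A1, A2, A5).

(NOT A3 AND NOT A1 AND NOT A2 AND A5) OR (NOT A3 AND NOT A1 AND A2 AND A5) OR (NOT A3 AND A1 AND NOT A2 AND A5) OR (NOT A3 AND A1 AND A2 AND NOT A5) OR (A3 AND NOT A1 AND NOT A2 AND NOT A5) OR (A3 AND NOT A1 AND A2 AND A5) OR (A3 AND A1 AND NOT A2 AND A5) OR (A3 AND A1 AND A2 AND NOT A5)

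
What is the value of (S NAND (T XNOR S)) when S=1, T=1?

Substituting: (1 NAND (1 XNOR 1))
= 0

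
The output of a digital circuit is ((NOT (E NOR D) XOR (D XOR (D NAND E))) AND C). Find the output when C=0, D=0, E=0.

Substituting: ((NOT (0 NOR 0) XOR (0 XOR (0 NAND 0))) AND 0)
= 0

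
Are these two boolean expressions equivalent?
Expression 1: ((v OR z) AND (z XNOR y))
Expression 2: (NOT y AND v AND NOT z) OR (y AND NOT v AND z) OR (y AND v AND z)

Yes, they are equivalent — the two output columns agree on all 8 assignments:
y | v | z | Expression 1 | Expression 2
---------------------------------------
0 | 0 | 0 | 0 | 0
0 | 0 | 1 | 0 | 0
0 | 1 | 0 | 1 | 1
0 | 1 | 1 | 0 | 0
1 | 0 | 0 | 0 | 0
1 | 0 | 1 | 1 | 1
1 | 1 | 0 | 0 | 0
1 | 1 | 1 | 1 | 1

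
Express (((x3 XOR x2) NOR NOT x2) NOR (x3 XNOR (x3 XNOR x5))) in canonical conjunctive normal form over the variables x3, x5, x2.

(x3 OR NOT x5 OR x2) AND (x3 OR NOT x5 OR NOT x2) AND (NOT x3 OR x5 OR NOT x2) AND (NOT x3 OR NOT x5 OR x2) AND (NOT x3 OR NOT x5 OR NOT x2)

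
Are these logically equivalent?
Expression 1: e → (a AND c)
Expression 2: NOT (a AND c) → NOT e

Yes, Contrapositive is always equivalent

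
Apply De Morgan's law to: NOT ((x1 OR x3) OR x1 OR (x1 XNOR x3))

NOT (x1 OR x3) AND NOT x1 AND NOT (x1 XNOR x3)
De Morgan's: NOT(OR of terms) = AND of negations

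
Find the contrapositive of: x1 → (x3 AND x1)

Contrapositive: NOT (x3 AND x1) → NOT x1
Note: A statement and its contrapositive are logically equivalent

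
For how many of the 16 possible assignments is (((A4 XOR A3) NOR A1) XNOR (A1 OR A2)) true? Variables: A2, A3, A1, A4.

Satisfying assignments: (0,0,0,1), (0,1,0,0), (1,0,0,0), (1,1,0,1)
Count: 4 out of 16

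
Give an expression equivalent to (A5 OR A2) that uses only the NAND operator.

((A5 NAND A5) NAND (A2 NAND A2))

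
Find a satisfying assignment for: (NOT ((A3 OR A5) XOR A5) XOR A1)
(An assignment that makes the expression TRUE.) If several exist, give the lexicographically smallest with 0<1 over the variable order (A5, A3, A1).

A5=0, A3=0, A1=0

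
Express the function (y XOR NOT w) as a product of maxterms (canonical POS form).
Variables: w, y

ΠM(1, 2) = (w OR NOT y) AND (NOT w OR y)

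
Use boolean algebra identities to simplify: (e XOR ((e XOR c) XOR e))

By XOR self-cancellation ((E XOR v) XOR v = E):
= (e XOR c)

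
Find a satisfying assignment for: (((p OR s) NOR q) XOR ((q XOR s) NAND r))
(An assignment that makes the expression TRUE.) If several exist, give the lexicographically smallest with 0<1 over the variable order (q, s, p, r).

q=0, s=0, p=1, r=0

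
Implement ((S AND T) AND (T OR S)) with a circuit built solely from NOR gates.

((((S NOR S) NOR (T NOR T)) NOR ((S NOR S) NOR (T NOR T))) NOR (((T NOR S) NOR (T NOR S)) NOR ((T NOR S) NOR (T NOR S))))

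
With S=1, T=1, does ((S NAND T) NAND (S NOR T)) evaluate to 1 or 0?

Substituting: ((1 NAND 1) NAND (1 NOR 1))
= 1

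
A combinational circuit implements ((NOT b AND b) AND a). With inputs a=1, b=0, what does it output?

Substituting: ((NOT 0 AND 0) AND 1)
= 0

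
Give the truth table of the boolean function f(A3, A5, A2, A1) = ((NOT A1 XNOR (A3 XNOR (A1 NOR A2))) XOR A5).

A3 | A5 | A2 | A1 | Output
--------------------------
0 | 0 | 0 | 0 | 0
0 | 0 | 0 | 1 | 0
0 | 0 | 1 | 0 | 1
0 | 0 | 1 | 1 | 0
0 | 1 | 0 | 0 | 1
0 | 1 | 0 | 1 | 1
0 | 1 | 1 | 0 | 0
0 | 1 | 1 | 1 | 1
1 | 0 | 0 | 0 | 1
1 | 0 | 0 | 1 | 1
1 | 0 | 1 | 0 | 0
1 | 0 | 1 | 1 | 1
1 | 1 | 0 | 0 | 0
1 | 1 | 0 | 1 | 0
1 | 1 | 1 | 0 | 1
1 | 1 | 1 | 1 | 0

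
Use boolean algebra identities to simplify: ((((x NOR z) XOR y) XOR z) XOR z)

By XOR self-cancellation ((E XOR v) XOR v = E):
= ((x NOR z) XOR y)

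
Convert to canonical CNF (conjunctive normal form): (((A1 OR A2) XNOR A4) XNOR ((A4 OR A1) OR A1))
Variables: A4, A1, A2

(A4 OR A1 OR A2) AND (A4 OR NOT A1 OR A2) AND (A4 OR NOT A1 OR NOT A2) AND (NOT A4 OR A1 OR A2)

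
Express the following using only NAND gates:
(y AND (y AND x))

((y NAND ((y NAND x) NAND (y NAND x))) NAND (y NAND ((y NAND x) NAND (y NAND x))))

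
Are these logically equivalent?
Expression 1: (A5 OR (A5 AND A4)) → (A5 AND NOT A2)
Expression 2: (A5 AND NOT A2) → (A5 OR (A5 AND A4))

No, Converse is not equivalent to original (counterexample: A2=1, A4=0, A5=1)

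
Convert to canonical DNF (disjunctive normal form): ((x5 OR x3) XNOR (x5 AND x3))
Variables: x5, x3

(NOT x5 AND NOT x3) OR (x5 AND x3)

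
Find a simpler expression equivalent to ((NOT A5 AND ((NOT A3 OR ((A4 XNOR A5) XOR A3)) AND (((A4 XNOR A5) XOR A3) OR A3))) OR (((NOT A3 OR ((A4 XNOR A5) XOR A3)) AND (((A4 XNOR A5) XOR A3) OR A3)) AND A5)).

By distribution ((E AND v) OR (E AND NOT v) = E) then distribution ((E OR v) AND (E OR NOT v) = E):
= ((A4 XNOR A5) XOR A3)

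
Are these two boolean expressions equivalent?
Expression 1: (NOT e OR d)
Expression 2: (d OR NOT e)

Yes, they are equivalent — the two output columns agree on all 4 assignments:
d | e | Expression 1 | Expression 2
-----------------------------------
0 | 0 | 1 | 1
0 | 1 | 0 | 0
1 | 0 | 1 | 1
1 | 1 | 1 | 1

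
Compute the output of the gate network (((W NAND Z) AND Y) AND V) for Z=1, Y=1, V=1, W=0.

Substituting: (((0 NAND 1) AND 1) AND 1)
= 1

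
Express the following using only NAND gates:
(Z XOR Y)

((Z NAND (Z NAND Y)) NAND (Y NAND (Z NAND Y)))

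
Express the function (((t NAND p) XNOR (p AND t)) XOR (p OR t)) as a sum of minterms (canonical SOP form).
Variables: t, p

Σm(1, 2, 3) = (NOT t AND p) OR (t AND NOT p) OR (t AND p)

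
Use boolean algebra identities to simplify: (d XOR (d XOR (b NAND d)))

By XOR self-cancellation ((E XOR v) XOR v = E):
= (b NAND d)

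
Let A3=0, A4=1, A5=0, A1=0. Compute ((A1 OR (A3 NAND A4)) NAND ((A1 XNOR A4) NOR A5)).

Substituting: ((0 OR (0 NAND 1)) NAND ((0 XNOR 1) NOR 0))
= 0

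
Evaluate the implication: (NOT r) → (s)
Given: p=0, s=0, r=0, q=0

Antecedent (NOT r) = 1; consequent (s) = 0.
1 → 0 = 0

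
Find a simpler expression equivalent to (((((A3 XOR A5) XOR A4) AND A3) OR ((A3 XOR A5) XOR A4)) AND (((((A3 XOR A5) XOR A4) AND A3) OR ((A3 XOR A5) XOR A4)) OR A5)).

By absorption (E AND (E OR v) = E) then absorption (E OR (E AND v) = E):
= ((A3 XOR A5) XOR A4)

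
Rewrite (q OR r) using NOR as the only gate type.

((q NOR r) NOR (q NOR r))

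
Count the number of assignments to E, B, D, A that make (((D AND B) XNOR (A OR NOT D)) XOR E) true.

Satisfying assignments: (0,0,1,0), (0,1,1,1), (1,0,0,0), (1,0,0,1), (1,0,1,1), (1,1,0,0), (1,1,0,1), (1,1,1,0)
Count: 8 out of 16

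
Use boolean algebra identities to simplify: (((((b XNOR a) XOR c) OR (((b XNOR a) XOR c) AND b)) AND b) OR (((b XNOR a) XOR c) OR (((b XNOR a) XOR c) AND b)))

By absorption (E OR (E AND v) = E) then absorption (E OR (E AND v) = E):
= ((b XNOR a) XOR c)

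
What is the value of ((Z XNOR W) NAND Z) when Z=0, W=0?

Substituting: ((0 XNOR 0) NAND 0)
= 1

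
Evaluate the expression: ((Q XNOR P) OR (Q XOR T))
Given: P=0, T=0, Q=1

Substituting: ((1 XNOR 0) OR (1 XOR 0))
= 1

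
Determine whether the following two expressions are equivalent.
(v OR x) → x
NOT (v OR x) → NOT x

No, Inverse is not equivalent to original (counterexample: x=0, v=1)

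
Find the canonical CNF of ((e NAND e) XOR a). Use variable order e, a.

(e OR NOT a) AND (NOT e OR a)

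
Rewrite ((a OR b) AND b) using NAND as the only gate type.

((((a NAND a) NAND (b NAND b)) NAND b) NAND (((a NAND a) NAND (b NAND b)) NAND b))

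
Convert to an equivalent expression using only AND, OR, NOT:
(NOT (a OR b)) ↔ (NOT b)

((NOT (a OR b)) AND (NOT b)) OR ((a OR b) AND b)
(Biconditional = both true or both false)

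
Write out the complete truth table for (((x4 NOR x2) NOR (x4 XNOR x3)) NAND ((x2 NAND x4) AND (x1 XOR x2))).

x4 | x2 | x1 | x3 | Output
--------------------------
0 | 0 | 0 | 0 | 1
0 | 0 | 0 | 1 | 1
0 | 0 | 1 | 0 | 1
0 | 0 | 1 | 1 | 1
0 | 1 | 0 | 0 | 1
0 | 1 | 0 | 1 | 0
0 | 1 | 1 | 0 | 1
0 | 1 | 1 | 1 | 1
1 | 0 | 0 | 0 | 1
1 | 0 | 0 | 1 | 1
1 | 0 | 1 | 0 | 0
1 | 0 | 1 | 1 | 1
1 | 1 | 0 | 0 | 1
1 | 1 | 0 | 1 | 1
1 | 1 | 1 | 0 | 1
1 | 1 | 1 | 1 | 1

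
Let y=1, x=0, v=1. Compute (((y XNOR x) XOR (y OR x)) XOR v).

Substituting: (((1 XNOR 0) XOR (1 OR 0)) XOR 1)
= 0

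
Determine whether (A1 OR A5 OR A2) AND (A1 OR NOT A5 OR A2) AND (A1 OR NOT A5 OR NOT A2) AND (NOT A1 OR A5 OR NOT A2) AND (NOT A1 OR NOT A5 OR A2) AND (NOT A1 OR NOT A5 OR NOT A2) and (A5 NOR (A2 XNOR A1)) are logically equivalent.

Yes, they are equivalent — the two output columns agree on all 8 assignments:
A1 | A5 | A2 | Expression 1 | Expression 2
------------------------------------------
0 | 0 | 0 | 0 | 0
0 | 0 | 1 | 1 | 1
0 | 1 | 0 | 0 | 0
0 | 1 | 1 | 0 | 0
1 | 0 | 0 | 1 | 1
1 | 0 | 1 | 0 | 0
1 | 1 | 0 | 0 | 0
1 | 1 | 1 | 0 | 0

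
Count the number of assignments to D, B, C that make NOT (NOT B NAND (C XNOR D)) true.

Satisfying assignments: (0,0,0), (1,0,1)
Count: 2 out of 8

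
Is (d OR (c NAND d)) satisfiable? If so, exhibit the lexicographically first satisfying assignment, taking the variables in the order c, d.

c=0, d=0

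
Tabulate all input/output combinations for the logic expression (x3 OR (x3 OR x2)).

x2 | x3 | Output
----------------
0 | 0 | 0
0 | 1 | 1
1 | 0 | 1
1 | 1 | 1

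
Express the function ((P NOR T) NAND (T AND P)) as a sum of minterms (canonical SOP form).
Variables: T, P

Σm(0, 1, 2, 3) = (NOT T AND NOT P) OR (NOT T AND P) OR (T AND NOT P) OR (T AND P)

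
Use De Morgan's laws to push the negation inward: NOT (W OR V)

NOT W AND NOT V
De Morgan's: NOT(OR of terms) = AND of negations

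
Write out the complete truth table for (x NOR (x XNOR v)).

x | v | Output
--------------
0 | 0 | 0
0 | 1 | 1
1 | 0 | 0
1 | 1 | 0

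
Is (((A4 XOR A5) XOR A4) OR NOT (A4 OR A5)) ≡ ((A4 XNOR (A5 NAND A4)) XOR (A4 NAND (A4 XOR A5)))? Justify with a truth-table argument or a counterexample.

No. Counterexample: with A4=1, A5=0, Expression 1 = 0 but Expression 2 = 1.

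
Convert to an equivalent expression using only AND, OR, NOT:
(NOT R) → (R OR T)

R OR (R OR T)
(Implication elimination: A → B = NOT A OR B)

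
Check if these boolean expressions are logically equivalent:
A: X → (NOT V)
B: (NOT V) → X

No, Converse is not equivalent to original (counterexample: Y=0, X=0, V=0)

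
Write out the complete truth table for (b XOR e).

e | b | Output
--------------
0 | 0 | 0
0 | 1 | 1
1 | 0 | 1
1 | 1 | 0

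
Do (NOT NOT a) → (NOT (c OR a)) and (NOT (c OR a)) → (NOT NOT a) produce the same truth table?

No, Converse is not equivalent to original (counterexample: a=0, c=0)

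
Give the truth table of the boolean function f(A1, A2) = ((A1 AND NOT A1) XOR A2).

A1 | A2 | Output
----------------
0 | 0 | 0
0 | 1 | 1
1 | 0 | 0
1 | 1 | 1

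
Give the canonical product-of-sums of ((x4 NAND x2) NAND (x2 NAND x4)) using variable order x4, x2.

ΠM(0, 1, 2) = (x4 OR x2) AND (x4 OR NOT x2) AND (NOT x4 OR x2)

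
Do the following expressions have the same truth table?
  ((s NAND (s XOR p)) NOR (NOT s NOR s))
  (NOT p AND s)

Yes, they are equivalent — the two output columns agree on all 4 assignments:
p | s | Expression 1 | Expression 2
-----------------------------------
0 | 0 | 0 | 0
0 | 1 | 1 | 1
1 | 0 | 0 | 0
1 | 1 | 0 | 0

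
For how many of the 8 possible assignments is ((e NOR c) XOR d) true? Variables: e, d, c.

Satisfying assignments: (0,0,0), (0,1,1), (1,1,0), (1,1,1)
Count: 4 out of 8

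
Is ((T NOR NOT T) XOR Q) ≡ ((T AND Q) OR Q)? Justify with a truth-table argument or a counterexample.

Yes, they are equivalent — the two output columns agree on all 4 assignments:
T | Q | Expression 1 | Expression 2
-----------------------------------
0 | 0 | 0 | 0
0 | 1 | 1 | 1
1 | 0 | 0 | 0
1 | 1 | 1 | 1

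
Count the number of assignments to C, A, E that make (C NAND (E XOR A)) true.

Satisfying assignments: (0,0,0), (0,0,1), (0,1,0), (0,1,1), (1,0,0), (1,1,1)
Count: 6 out of 8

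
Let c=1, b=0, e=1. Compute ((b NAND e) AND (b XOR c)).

Substituting: ((0 NAND 1) AND (0 XOR 1))
= 1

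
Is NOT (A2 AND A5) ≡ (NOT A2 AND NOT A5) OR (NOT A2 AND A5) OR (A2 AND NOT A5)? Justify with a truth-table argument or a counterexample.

Yes, they are equivalent — the two output columns agree on all 4 assignments:
A2 | A5 | Expression 1 | Expression 2
-------------------------------------
0 | 0 | 1 | 1
0 | 1 | 1 | 1
1 | 0 | 1 | 1
1 | 1 | 0 | 0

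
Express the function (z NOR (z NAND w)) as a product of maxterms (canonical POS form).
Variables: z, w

ΠM(0, 1, 2, 3) = (z OR w) AND (z OR NOT w) AND (NOT z OR w) AND (NOT z OR NOT w)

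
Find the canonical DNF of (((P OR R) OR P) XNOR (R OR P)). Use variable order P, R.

(NOT P AND NOT R) OR (NOT P AND R) OR (P AND NOT R) OR (P AND R)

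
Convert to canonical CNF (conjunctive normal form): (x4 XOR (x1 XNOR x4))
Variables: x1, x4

(NOT x1 OR x4) AND (NOT x1 OR NOT x4)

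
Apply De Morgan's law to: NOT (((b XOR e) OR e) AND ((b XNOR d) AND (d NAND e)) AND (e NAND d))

NOT ((b XOR e) OR e) OR NOT ((b XNOR d) AND (d NAND e)) OR NOT (e NAND d)
De Morgan's: NOT(AND of terms) = OR of negations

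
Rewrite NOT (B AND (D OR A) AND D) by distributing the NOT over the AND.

NOT B OR NOT (D OR A) OR NOT D
De Morgan's: NOT(AND of terms) = OR of negations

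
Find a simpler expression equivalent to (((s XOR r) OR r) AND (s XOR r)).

By absorption (E AND (E OR v) = E):
= (s XOR r)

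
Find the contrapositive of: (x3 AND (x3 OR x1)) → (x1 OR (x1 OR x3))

Contrapositive: NOT (x1 OR (x1 OR x3)) → NOT (x3 AND (x3 OR x1))
Note: A statement and its contrapositive are logically equivalent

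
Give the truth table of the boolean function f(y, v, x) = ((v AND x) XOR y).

y | v | x | Output
------------------
0 | 0 | 0 | 0
0 | 0 | 1 | 0
0 | 1 | 0 | 0
0 | 1 | 1 | 1
1 | 0 | 0 | 1
1 | 0 | 1 | 1
1 | 1 | 0 | 1
1 | 1 | 1 | 0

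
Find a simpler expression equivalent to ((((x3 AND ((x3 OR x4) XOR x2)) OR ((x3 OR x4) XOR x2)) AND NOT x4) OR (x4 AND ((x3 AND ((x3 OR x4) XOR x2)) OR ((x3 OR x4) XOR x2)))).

By distribution ((E AND v) OR (E AND NOT v) = E) then absorption (E OR (E AND v) = E):
= ((x3 OR x4) XOR x2)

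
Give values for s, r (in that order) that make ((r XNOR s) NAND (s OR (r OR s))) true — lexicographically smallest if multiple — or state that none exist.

s=0, r=0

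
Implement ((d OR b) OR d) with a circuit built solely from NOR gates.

((((d NOR b) NOR (d NOR b)) NOR d) NOR (((d NOR b) NOR (d NOR b)) NOR d))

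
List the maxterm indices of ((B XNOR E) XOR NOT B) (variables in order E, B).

ΠM(0, 1) = (E OR B) AND (E OR NOT B)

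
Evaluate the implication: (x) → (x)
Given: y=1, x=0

Antecedent (x) = 0; consequent (x) = 0.
0 → 0 = 1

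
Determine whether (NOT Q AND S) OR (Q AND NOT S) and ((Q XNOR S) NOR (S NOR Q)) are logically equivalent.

Yes, they are equivalent — the two output columns agree on all 4 assignments:
Q | S | Expression 1 | Expression 2
-----------------------------------
0 | 0 | 0 | 0
0 | 1 | 1 | 1
1 | 0 | 1 | 1
1 | 1 | 0 | 0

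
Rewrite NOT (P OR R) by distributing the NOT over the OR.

NOT P AND NOT R
De Morgan's: NOT(OR of terms) = AND of negations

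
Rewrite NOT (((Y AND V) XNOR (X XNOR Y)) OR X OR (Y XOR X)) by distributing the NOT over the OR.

NOT ((Y AND V) XNOR (X XNOR Y)) AND NOT X AND NOT (Y XOR X)
De Morgan's: NOT(OR of terms) = AND of negations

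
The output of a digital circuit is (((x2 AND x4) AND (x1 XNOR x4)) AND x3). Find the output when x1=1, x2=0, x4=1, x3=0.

Substituting: (((0 AND 1) AND (1 XNOR 1)) AND 0)
= 0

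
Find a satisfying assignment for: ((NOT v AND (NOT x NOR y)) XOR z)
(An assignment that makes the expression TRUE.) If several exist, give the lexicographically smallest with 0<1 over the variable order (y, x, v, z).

y=0, x=0, v=0, z=1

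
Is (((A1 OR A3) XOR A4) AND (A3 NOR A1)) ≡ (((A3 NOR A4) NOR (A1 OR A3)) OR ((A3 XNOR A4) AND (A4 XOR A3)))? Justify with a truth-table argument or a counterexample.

Yes, they are equivalent — the two output columns agree on all 8 assignments:
A4 | A1 | A3 | Expression 1 | Expression 2
------------------------------------------
0 | 0 | 0 | 0 | 0
0 | 0 | 1 | 0 | 0
0 | 1 | 0 | 0 | 0
0 | 1 | 1 | 0 | 0
1 | 0 | 0 | 1 | 1
1 | 0 | 1 | 0 | 0
1 | 1 | 0 | 0 | 0
1 | 1 | 1 | 0 | 0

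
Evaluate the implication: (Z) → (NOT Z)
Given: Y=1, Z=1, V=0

Antecedent (Z) = 1; consequent (NOT Z) = 0.
1 → 0 = 0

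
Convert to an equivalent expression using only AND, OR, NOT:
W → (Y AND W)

NOT W OR (Y AND W)
(Implication elimination: A → B = NOT A OR B)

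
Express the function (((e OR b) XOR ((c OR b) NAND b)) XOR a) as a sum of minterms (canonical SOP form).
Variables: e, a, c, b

Σm(0, 1, 2, 3, 9, 11, 12, 14) = (NOT e AND NOT a AND NOT c AND NOT b) OR (NOT e AND NOT a AND NOT c AND b) OR (NOT e AND NOT a AND c AND NOT b) OR (NOT e AND NOT a AND c AND b) OR (e AND NOT a AND NOT c AND b) OR (e AND NOT a AND c AND b) OR (e AND a AND NOT c AND NOT b) OR (e AND a AND c AND NOT b)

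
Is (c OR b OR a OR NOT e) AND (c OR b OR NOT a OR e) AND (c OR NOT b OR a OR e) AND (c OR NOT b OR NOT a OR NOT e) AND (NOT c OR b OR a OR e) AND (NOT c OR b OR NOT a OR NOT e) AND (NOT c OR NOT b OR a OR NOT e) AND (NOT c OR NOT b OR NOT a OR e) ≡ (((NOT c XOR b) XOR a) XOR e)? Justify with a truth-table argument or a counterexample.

Yes, they are equivalent — the two output columns agree on all 16 assignments:
c | b | a | e | Expression 1 | Expression 2
-------------------------------------------
0 | 0 | 0 | 0 | 1 | 1
0 | 0 | 0 | 1 | 0 | 0
0 | 0 | 1 | 0 | 0 | 0
0 | 0 | 1 | 1 | 1 | 1
0 | 1 | 0 | 0 | 0 | 0
0 | 1 | 0 | 1 | 1 | 1
0 | 1 | 1 | 0 | 1 | 1
0 | 1 | 1 | 1 | 0 | 0
1 | 0 | 0 | 0 | 0 | 0
1 | 0 | 0 | 1 | 1 | 1
1 | 0 | 1 | 0 | 1 | 1
1 | 0 | 1 | 1 | 0 | 0
1 | 1 | 0 | 0 | 1 | 1
1 | 1 | 0 | 1 | 0 | 0
1 | 1 | 1 | 0 | 0 | 0
1 | 1 | 1 | 1 | 1 | 1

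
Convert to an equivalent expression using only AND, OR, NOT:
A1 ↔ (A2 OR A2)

(A1 AND (A2 OR A2)) OR (NOT A1 AND NOT (A2 OR A2))
(Biconditional = both true or both false)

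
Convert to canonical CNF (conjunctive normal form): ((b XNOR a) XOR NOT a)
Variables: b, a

(b OR a) AND (b OR NOT a)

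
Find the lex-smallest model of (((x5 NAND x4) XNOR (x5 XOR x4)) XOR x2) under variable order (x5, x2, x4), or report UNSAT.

x5=0, x2=0, x4=1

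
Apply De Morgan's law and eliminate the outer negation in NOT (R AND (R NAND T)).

NOT R OR NOT (R NAND T)
De Morgan's: NOT(AND of terms) = OR of negations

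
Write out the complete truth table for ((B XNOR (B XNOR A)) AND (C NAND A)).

C | A | B | Output
------------------
0 | 0 | 0 | 0
0 | 0 | 1 | 0
0 | 1 | 0 | 1
0 | 1 | 1 | 1
1 | 0 | 0 | 0
1 | 0 | 1 | 0
1 | 1 | 0 | 0
1 | 1 | 1 | 0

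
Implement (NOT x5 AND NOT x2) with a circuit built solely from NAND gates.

(((x5 NAND x5) NAND (x2 NAND x2)) NAND ((x5 NAND x5) NAND (x2 NAND x2)))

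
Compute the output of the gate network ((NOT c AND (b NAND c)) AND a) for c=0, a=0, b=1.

Substituting: ((NOT 0 AND (1 NAND 0)) AND 0)
= 0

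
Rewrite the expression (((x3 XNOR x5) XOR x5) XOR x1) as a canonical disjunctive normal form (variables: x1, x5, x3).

(NOT x1 AND NOT x5 AND NOT x3) OR (NOT x1 AND x5 AND NOT x3) OR (x1 AND NOT x5 AND x3) OR (x1 AND x5 AND x3)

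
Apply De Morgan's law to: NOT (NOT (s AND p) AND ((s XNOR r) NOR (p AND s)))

(s AND p) OR NOT ((s XNOR r) NOR (p AND s))
De Morgan's: NOT(AND of terms) = OR of negations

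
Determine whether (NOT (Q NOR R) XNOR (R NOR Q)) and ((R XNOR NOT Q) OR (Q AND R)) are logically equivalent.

No. Counterexample: with Q=0, R=1, Expression 1 = 0 but Expression 2 = 1.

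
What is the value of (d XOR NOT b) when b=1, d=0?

Substituting: (0 XOR NOT 1)
= 0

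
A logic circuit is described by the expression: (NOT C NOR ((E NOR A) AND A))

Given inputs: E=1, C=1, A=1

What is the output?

Substituting: (NOT 1 NOR ((1 NOR 1) AND 1))
= 1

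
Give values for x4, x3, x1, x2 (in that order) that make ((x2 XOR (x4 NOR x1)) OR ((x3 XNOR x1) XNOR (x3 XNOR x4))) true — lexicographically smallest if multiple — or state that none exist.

x4=0, x3=0, x1=0, x2=0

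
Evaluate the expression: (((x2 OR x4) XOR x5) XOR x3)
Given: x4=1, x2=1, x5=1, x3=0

Substituting: (((1 OR 1) XOR 1) XOR 0)
= 0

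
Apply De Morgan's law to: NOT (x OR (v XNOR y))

NOT x AND NOT (v XNOR y)
De Morgan's: NOT(OR of terms) = AND of negations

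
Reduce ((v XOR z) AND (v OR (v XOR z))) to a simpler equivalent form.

By absorption (E AND (E OR v) = E):
= (v XOR z)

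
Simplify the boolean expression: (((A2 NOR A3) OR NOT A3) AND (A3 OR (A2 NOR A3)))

By distribution ((E OR v) AND (E OR NOT v) = E):
= (A2 NOR A3)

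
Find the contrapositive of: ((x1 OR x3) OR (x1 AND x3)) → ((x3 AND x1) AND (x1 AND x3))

Contrapositive: NOT ((x3 AND x1) AND (x1 AND x3)) → NOT ((x1 OR x3) OR (x1 AND x3))
Note: A statement and its contrapositive are logically equivalent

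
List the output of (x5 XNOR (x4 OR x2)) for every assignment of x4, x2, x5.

x4 | x2 | x5 | Output
---------------------
0 | 0 | 0 | 1
0 | 0 | 1 | 0
0 | 1 | 0 | 0
0 | 1 | 1 | 1
1 | 0 | 0 | 0
1 | 0 | 1 | 1
1 | 1 | 0 | 0
1 | 1 | 1 | 1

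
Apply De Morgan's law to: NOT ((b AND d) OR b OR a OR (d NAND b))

NOT (b AND d) AND NOT b AND NOT a AND NOT (d NAND b)
De Morgan's: NOT(OR of terms) = AND of negations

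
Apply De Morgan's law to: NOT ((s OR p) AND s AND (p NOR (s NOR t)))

NOT (s OR p) OR NOT s OR NOT (p NOR (s NOR t))
De Morgan's: NOT(AND of terms) = OR of negations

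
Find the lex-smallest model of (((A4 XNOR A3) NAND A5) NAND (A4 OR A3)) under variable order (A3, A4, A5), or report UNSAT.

A3=0, A4=0, A5=0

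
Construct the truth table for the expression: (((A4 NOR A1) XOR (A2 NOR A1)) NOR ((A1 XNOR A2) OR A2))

A1 | A4 | A2 | Output
---------------------
0 | 0 | 0 | 0
0 | 0 | 1 | 0
0 | 1 | 0 | 0
0 | 1 | 1 | 0
1 | 0 | 0 | 1
1 | 0 | 1 | 0
1 | 1 | 0 | 1
1 | 1 | 1 | 0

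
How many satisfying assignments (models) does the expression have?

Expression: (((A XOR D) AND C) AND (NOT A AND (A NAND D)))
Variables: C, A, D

Satisfying assignments: (1,0,1)
Count: 1 out of 8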